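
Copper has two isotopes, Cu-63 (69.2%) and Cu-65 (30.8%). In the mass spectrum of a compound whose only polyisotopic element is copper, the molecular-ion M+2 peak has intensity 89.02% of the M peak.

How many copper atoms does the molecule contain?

2

With n Cu atoms, P(M+2)/P(M) = C(n,1)·p^(n−1)q / p^n = n·q/p = n · 0.308/0.692.
n = 0.8902 × 0.692/0.308 = 2.00 ≈ 2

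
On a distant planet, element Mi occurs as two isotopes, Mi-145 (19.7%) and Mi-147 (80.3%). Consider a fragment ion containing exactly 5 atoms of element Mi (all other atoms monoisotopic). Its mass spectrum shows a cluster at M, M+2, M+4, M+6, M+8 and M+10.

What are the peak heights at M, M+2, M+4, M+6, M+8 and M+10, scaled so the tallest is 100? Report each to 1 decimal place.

Each Mi atom is independently Mi-145 (p = 0.197) or Mi-147 (q = 0.803); the cluster is the binomial expansion (p + q)^5.
P(M) = 0.197^5 = 0.000297
P(M+2) = 5 × 0.197^4 × 0.803^1 = 0.006047
P(M+4) = 10 × 0.197^3 × 0.803^2 = 0.049298
P(M+6) = 10 × 0.197^2 × 0.803^3 = 0.200946
P(M+8) = 5 × 0.197^1 × 0.803^4 = 0.409542
P(M+10) = 0.803^5 = 0.333870
The M+8 peak is largest (0.409542); scaling to 100 gives 0.1 : 1.5 : 12.0 : 49.1 : 100.0 : 81.5.

0.1 : 1.5 : 12.0 : 49.1 : 100.0 : 81.5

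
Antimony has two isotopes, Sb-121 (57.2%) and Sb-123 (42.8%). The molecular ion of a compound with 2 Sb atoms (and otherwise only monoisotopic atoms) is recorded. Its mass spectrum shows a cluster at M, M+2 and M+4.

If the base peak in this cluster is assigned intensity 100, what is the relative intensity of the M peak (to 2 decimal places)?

(0.572 + 0.428)^2 gives M 0.3272, M+2 0.4896, M+4 0.1832; the largest is M+2.
P(M+2) = C(2,1) × 0.572^1 × 0.428^1 = 2 × 0.5720 × 0.4280 = 0.489632 (base)
P(M) = C(2,0) × 0.572^2 × 0.428^0 = 1 × 0.327184 × 1.0000 = 0.327184
Relative intensity = 0.327184 / 0.489632 × 100 = 66.82

66.82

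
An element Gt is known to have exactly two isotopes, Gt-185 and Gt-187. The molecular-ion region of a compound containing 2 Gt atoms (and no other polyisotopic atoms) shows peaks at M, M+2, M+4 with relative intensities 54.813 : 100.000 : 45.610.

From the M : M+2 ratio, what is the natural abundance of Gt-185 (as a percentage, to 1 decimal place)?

52.3%

Let p = fractional abundance of Gt-185. I(M+2)/I(M) = [C(2,1)·p^1·(1−p)] / p^2 = 2·(1−p)/p = 100.000/54.813 = 1.8244
(1−p)/p = 1.8244/2 = 0.9122  ⇒  p = 1/(1 + 0.9122) = 0.5230
Gt-185: 52.3%, Gt-187: 47.7%.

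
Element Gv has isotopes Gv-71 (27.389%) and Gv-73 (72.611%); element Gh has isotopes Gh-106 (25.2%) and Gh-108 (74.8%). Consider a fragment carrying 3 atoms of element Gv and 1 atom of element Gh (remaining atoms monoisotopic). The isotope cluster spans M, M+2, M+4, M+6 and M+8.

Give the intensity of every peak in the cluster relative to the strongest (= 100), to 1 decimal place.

Element Gv pattern (n=3): 0.02054606 : 0.16340902 : 0.43321378 : 0.38283114
Element Gh pattern (n=1): 0.2520 : 0.7480
Convolve the two distributions (both contribute in 2-u steps):
  M: 0.02054606×0.2520 = 0.005178
  M+2: 0.02054606×0.7480 + 0.16340902×0.2520 = 0.056548
  M+4: 0.16340902×0.7480 + 0.43321378×0.2520 = 0.231400
  M+6: 0.43321378×0.7480 + 0.38283114×0.2520 = 0.420517
  M+8: 0.38283114×0.7480 = 0.286358
Scale to base peak (0.420517) = 100: 1.2 : 13.4 : 55.0 : 100.0 : 68.1

1.2 : 13.4 : 55.0 : 100.0 : 68.1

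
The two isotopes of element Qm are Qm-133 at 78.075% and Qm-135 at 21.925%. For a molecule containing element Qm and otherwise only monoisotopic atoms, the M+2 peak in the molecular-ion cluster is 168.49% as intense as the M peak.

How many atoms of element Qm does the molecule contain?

With n Qm atoms, P(M+2)/P(M) = C(n,1)·p^(n−1)q / p^n = n·q/p = n · 0.21925/0.78075.
n = 1.6849 × 0.78075/0.21925 = 6.00 ≈ 6

6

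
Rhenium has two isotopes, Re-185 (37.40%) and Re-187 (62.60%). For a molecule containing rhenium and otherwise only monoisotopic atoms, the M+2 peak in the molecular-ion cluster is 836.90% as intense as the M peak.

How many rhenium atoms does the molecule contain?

5

The M+2/M ratio from n Re atoms is n · q/p = n · 0.6260/0.3740.
n = 8.3690 × 0.3740/0.6260 = 5.00 ≈ 5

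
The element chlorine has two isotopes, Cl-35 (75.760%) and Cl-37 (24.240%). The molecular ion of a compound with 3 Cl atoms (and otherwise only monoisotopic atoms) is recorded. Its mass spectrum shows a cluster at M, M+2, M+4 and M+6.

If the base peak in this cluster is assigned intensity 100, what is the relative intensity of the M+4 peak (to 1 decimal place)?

Binomial terms of (0.75760 + 0.24240)^3: M 0.4348, M+2 0.4174, M+4 0.1335, M+6 0.0142 → M is the base peak.
P(M) = C(3,0) × 0.75760^3 × 0.24240^0 = 1 × 0.4348304 × 1.0000 = 0.434830 (base)
P(M+4) = C(3,2) × 0.75760^1 × 0.24240^2 = 3 × 0.7576 × 0.05875776 = 0.133545
Relative intensity = 0.133545 / 0.434830 × 100 = 30.7

30.7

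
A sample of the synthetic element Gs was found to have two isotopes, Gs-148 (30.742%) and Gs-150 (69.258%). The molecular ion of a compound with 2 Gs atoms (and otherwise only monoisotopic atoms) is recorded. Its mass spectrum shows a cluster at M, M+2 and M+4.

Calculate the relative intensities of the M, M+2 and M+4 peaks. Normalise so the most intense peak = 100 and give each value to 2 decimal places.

The 2 Gs atoms are independent, so intensities follow the terms of (0.30742 + 0.69258)^2.
P(M) = 0.30742^2 = 0.094507
P(M+2) = 2 × 0.30742^1 × 0.69258^1 = 0.425826
P(M+4) = 0.69258^2 = 0.479667
The M+4 peak is largest (0.479667); scaling to 100 gives 19.70 : 88.78 : 100.00.

19.70 : 88.78 : 100.00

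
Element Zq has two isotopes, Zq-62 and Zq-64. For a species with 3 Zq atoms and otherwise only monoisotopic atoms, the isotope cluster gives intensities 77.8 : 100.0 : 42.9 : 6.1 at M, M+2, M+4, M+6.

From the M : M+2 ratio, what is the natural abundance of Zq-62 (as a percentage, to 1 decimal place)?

If p is the fraction of Zq that is Zq-62, then I(M+2)/I(M) = [C(3,1)·p^2·(1−p)] / p^3 = 3·(1−p)/p = 100.0/77.8 = 1.2853
(1−p)/p = 1.2853/3 = 0.4284  ⇒  p = 1/(1 + 0.4284) = 0.7001
Zq-62: 70.0%, Zq-64: 30.0%.

70.0%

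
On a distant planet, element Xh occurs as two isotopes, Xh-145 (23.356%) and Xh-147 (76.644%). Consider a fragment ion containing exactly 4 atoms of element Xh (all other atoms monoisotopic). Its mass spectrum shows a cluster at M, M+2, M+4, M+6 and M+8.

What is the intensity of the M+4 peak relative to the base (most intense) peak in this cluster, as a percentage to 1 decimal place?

Term probabilities: M 0.0030, M+2 0.0391, M+4 0.1923, M+6 0.4206, M+8 0.3451. Base peak = M+6.
P(M+6) = C(4,3) × 0.23356^1 × 0.76644^3 = 4 × 0.23356 × 0.45023006 = 0.420623 (base)
P(M+4) = C(4,2) × 0.23356^2 × 0.76644^2 = 6 × 0.05455027 × 0.58743027 = 0.192267
Relative intensity = 0.192267 / 0.420623 × 100 = 45.7

45.7%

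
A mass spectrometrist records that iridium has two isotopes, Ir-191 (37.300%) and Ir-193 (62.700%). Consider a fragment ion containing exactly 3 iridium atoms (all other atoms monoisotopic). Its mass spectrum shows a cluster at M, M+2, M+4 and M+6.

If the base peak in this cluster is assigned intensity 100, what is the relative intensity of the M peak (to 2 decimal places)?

(0.37300 + 0.62700)^3 gives M 0.0519, M+2 0.2617, M+4 0.4399, M+6 0.2465; the largest is M+4.
P(M+4) = C(3,2) × 0.37300^1 × 0.62700^2 = 3 × 0.3730 × 0.393129 = 0.439911 (base)
P(M) = C(3,0) × 0.37300^3 × 0.62700^0 = 1 × 0.05189512 × 1.0000 = 0.051895
Relative intensity = 0.051895 / 0.439911 × 100 = 11.80

11.80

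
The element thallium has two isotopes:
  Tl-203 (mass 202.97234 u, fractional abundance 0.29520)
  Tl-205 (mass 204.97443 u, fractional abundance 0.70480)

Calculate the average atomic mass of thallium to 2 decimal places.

204.38 u

Ar = Σ fᵢ·mᵢ = 0.29520 × 202.97234 + 0.70480 × 204.97443
= 59.917435 + 144.465978 = 204.383413 u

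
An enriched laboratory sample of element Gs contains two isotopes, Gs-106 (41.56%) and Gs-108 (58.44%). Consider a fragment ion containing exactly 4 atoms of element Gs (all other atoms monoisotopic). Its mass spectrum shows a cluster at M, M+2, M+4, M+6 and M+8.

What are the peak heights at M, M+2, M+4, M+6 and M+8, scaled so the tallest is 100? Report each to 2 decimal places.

8.43 : 47.41 : 100.00 : 93.74 : 32.95

Expanding (0.4156 + 0.5844)^4:
P(M) = 0.4156^4 = 0.029833
P(M+2) = 4 × 0.4156^3 × 0.5844^1 = 0.167802
P(M+4) = 6 × 0.4156^2 × 0.5844^2 = 0.353934
P(M+6) = 4 × 0.4156^1 × 0.5844^3 = 0.331792
P(M+8) = 0.5844^4 = 0.116638
The M+4 peak is largest (0.353934); scaling to 100 gives 8.43 : 47.41 : 100.00 : 93.74 : 32.95.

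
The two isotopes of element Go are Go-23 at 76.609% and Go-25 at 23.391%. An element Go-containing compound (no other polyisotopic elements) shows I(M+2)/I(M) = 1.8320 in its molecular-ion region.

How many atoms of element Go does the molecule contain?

6

For n independent Go atoms, I(M+2)/I(M) = n · (abundance Go-25) / (abundance Go-23) = n · 0.23391/0.76609.
n = 1.8320 × 0.76609/0.23391 = 6.00 ≈ 6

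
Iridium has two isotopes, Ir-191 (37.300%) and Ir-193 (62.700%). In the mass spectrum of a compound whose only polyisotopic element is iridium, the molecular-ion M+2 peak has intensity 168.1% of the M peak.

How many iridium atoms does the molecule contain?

With n Ir atoms, P(M+2)/P(M) = C(n,1)·p^(n−1)q / p^n = n·q/p = n · 0.62700/0.37300.
n = 1.681 × 0.37300/0.62700 = 1.00 ≈ 1

1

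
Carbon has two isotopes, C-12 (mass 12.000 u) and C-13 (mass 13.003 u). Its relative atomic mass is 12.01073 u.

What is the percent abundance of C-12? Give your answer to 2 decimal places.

Writing the weighted mean with unknown fraction x of C-12:
12.000·x + 13.003·(1 − x) = 12.01073
(12.000 − 13.003)·x = 12.01073 − 13.003
x = -0.99227 / -1.003 = 0.98930 → 98.93% C-12, 1.07% C-13.

98.93%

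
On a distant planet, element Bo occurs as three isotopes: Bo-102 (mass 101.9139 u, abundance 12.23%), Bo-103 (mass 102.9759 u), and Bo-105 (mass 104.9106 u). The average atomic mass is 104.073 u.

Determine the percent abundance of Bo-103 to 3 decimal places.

Let x and y be the fractions of Bo-103 and Bo-105. Then x + y = 1 − 0.1223 = 0.8777 and 102.9759x + 104.9106y = 104.073 − 0.1223×101.9139 = 91.60893003.
Substituting: 102.9759x + 104.9106(0.8777 − x) = 91.60893003
(102.9759 − 104.9106)x = -0.47110359  ⇒  x = 0.24350, y = 0.63420
Bo-103: 24.350%, Bo-105: 63.420%.

24.350%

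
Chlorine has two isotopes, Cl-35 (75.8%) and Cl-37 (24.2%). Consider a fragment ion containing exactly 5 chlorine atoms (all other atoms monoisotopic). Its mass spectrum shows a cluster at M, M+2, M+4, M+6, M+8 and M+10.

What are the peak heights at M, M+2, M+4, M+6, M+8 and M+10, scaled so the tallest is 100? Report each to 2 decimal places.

The 5 Cl atoms are independent, so intensities follow the terms of (0.758 + 0.242)^5.
P(M) = 0.758^5 = 0.250234
P(M+2) = 5 × 0.758^4 × 0.242^1 = 0.399450
P(M+4) = 10 × 0.758^3 × 0.242^2 = 0.255058
P(M+6) = 10 × 0.758^2 × 0.242^3 = 0.081430
P(M+8) = 5 × 0.758^1 × 0.242^4 = 0.012999
P(M+10) = 0.242^5 = 0.000830
The M+2 peak is largest (0.399450); scaling to 100 gives 62.64 : 100.00 : 63.85 : 20.39 : 3.25 : 0.21.

62.64 : 100.00 : 63.85 : 20.39 : 3.25 : 0.21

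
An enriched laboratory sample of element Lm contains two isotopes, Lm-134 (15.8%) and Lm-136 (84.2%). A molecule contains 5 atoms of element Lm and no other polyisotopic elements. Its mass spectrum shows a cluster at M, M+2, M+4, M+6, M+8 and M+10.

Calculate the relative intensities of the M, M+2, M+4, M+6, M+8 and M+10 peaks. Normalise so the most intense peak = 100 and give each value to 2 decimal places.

0.02 : 0.62 : 6.61 : 35.21 : 93.82 : 100.00

The 5 Lm atoms are independent, so intensities follow the terms of (0.158 + 0.842)^5.
P(M) = 0.158^5 = 0.000098
P(M+2) = 5 × 0.158^4 × 0.842^1 = 0.002624
P(M+4) = 10 × 0.158^3 × 0.842^2 = 0.027964
P(M+6) = 10 × 0.158^2 × 0.842^3 = 0.149022
P(M+8) = 5 × 0.158^1 × 0.842^4 = 0.397078
P(M+10) = 0.842^5 = 0.423214
The M+10 peak is largest (0.423214); scaling to 100 gives 0.02 : 0.62 : 6.61 : 35.21 : 93.82 : 100.00.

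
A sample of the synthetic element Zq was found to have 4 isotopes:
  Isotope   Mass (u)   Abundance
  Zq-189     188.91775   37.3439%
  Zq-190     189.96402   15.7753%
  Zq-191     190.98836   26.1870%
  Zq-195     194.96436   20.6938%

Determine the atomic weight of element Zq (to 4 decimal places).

Ar = Σ fᵢ·mᵢ = 0.373439 × 188.91775 + 0.157753 × 189.96402 + 0.261870 × 190.98836 + 0.206938 × 194.96436
= 70.549256 + 29.967394 + 50.014122 + 40.345535 = 190.876307 u

190.8763 u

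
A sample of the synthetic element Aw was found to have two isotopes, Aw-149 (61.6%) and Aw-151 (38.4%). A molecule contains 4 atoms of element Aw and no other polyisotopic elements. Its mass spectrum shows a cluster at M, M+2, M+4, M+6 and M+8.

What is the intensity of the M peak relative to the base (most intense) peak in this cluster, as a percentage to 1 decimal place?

40.1%

Binomial terms of (0.616 + 0.384)^4: M 0.1440, M+2 0.3590, M+4 0.3357, M+6 0.1395, M+8 0.0217 → M+2 is the base peak.
P(M+2) = C(4,1) × 0.616^3 × 0.384^1 = 4 × 0.2337449 × 0.3840 = 0.359032 (base)
P(M) = C(4,0) × 0.616^4 × 0.384^0 = 1 × 0.14398686 × 1.0000 = 0.143987
Relative intensity = 0.143987 / 0.359032 × 100 = 40.1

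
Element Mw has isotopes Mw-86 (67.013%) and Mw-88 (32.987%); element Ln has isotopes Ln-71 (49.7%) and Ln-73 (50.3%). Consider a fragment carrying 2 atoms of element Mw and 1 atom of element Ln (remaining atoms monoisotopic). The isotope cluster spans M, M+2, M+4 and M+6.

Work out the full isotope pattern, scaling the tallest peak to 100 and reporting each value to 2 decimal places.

Element Mw pattern (n=2): 0.44907422 : 0.44211157 : 0.10881422
Element Ln pattern (n=1): 0.4970 : 0.5030
Convolve the two distributions (both contribute in 2-u steps):
  M: 0.44907422×0.4970 = 0.223190
  M+2: 0.44907422×0.5030 + 0.44211157×0.4970 = 0.445614
  M+4: 0.44211157×0.5030 + 0.10881422×0.4970 = 0.276463
  M+6: 0.10881422×0.5030 = 0.054734
Scale to base peak (0.445614) = 100: 50.09 : 100.00 : 62.04 : 12.28

50.09 : 100.00 : 62.04 : 12.28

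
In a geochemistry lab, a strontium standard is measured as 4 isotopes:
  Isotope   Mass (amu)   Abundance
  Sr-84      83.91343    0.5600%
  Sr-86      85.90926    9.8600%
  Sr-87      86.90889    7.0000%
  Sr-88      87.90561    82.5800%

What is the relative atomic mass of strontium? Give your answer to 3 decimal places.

Weight each isotope mass by its fractional abundance: 0.005600 × 83.91343 + 0.098600 × 85.90926 + 0.070000 × 86.90889 + 0.825800 × 87.90561
= 0.469915 + 8.470653 + 6.083622 + 72.592453 = 87.616643 amu

87.617 amu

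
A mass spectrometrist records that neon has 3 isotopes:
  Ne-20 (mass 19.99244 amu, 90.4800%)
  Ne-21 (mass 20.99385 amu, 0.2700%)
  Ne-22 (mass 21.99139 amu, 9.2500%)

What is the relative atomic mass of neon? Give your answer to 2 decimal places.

20.18 amu

Average mass = Σ (abundance × isotope mass) = 0.904800 × 19.99244 + 0.002700 × 20.99385 + 0.092500 × 21.99139
= 18.089160 + 0.056683 + 2.034204 = 20.180047 amu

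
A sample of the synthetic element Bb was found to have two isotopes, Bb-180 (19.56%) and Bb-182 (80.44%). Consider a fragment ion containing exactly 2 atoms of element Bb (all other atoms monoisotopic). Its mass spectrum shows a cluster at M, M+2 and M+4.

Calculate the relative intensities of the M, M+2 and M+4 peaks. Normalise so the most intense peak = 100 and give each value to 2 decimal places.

Expanding (0.1956 + 0.8044)^2:
P(M) = 0.1956^2 = 0.038259
P(M+2) = 2 × 0.1956^1 × 0.8044^1 = 0.314681
P(M+4) = 0.8044^2 = 0.647059
The M+4 peak is largest (0.647059); scaling to 100 gives 5.91 : 48.63 : 100.00.

5.91 : 48.63 : 100.00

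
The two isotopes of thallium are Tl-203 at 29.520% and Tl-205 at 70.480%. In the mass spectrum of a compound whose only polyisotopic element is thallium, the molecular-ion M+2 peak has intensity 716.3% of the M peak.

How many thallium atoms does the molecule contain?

3

With n Tl atoms, P(M+2)/P(M) = C(n,1)·p^(n−1)q / p^n = n·q/p = n · 0.70480/0.29520.
n = 7.163 × 0.29520/0.70480 = 3.00 ≈ 3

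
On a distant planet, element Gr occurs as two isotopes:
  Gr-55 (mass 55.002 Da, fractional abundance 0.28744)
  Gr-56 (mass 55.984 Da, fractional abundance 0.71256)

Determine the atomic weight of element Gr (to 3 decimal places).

Average mass = Σ (abundance × isotope mass) = 0.28744 × 55.002 + 0.71256 × 55.984
= 15.8098 + 39.8920 = 55.7018 Da

55.702 Da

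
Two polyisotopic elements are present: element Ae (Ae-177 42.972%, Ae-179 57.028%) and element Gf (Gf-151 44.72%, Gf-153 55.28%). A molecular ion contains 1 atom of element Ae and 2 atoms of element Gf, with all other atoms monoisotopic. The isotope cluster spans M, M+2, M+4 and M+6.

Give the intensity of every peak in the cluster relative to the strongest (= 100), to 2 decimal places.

20.79 : 79.01 : 100.00 : 42.17

Element Ae pattern (n=1): 0.42972 : 0.57028
Element Gf pattern (n=2): 0.19998784 : 0.49442432 : 0.30558784
Convolve the two distributions (both contribute in 2-u steps):
  M: 0.42972×0.19998784 = 0.085939
  M+2: 0.42972×0.49442432 + 0.57028×0.19998784 = 0.326513
  M+4: 0.42972×0.30558784 + 0.57028×0.49442432 = 0.413278
  M+6: 0.57028×0.30558784 = 0.174271
Scale to base peak (0.413278) = 100: 20.79 : 79.01 : 100.00 : 42.17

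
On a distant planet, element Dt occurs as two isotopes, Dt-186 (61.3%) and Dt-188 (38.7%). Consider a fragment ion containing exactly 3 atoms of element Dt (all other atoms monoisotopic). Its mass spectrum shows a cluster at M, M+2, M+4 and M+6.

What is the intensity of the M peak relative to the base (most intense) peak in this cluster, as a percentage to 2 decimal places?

Binomial terms of (0.613 + 0.387)^3: M 0.2303, M+2 0.4363, M+4 0.2754, M+6 0.0580 → M+2 is the base peak.
P(M+2) = C(3,1) × 0.613^2 × 0.387^1 = 3 × 0.375769 × 0.3870 = 0.436268 (base)
P(M) = C(3,0) × 0.613^3 × 0.387^0 = 1 × 0.2303464 × 1.0000 = 0.230346
Relative intensity = 0.230346 / 0.436268 × 100 = 52.80

52.80%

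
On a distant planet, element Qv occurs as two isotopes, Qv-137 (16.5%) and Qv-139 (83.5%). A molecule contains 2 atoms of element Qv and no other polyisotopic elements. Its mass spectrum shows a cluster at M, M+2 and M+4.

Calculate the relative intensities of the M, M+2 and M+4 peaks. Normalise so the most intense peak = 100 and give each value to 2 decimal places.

Each Qv atom is independently Qv-137 (p = 0.165) or Qv-139 (q = 0.835); the cluster is the binomial expansion (p + q)^2.
P(M) = 0.165^2 = 0.027225
P(M+2) = 2 × 0.165^1 × 0.835^1 = 0.275550
P(M+4) = 0.835^2 = 0.697225
The M+4 peak is largest (0.697225); scaling to 100 gives 3.90 : 39.52 : 100.00.

3.90 : 39.52 : 100.00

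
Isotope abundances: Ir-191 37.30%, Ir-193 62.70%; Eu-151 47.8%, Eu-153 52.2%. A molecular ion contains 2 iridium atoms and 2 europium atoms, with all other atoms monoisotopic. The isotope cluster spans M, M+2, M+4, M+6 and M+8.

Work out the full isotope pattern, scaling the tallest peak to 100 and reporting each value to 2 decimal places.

Iridium pattern (n=2): 0.139129 : 0.467742 : 0.393129
Europium pattern (n=2): 0.228484 : 0.499032 : 0.272484
Convolve the two distributions (both contribute in 2-u steps):
  M: 0.139129×0.228484 = 0.031789
  M+2: 0.139129×0.499032 + 0.467742×0.228484 = 0.176301
  M+4: 0.139129×0.272484 + 0.467742×0.499032 + 0.393129×0.228484 = 0.361152
  M+6: 0.467742×0.272484 + 0.393129×0.499032 = 0.323636
  M+8: 0.393129×0.272484 = 0.107121
Scale to base peak (0.361152) = 100: 8.80 : 48.82 : 100.00 : 89.61 : 29.66

8.80 : 48.82 : 100.00 : 89.61 : 29.66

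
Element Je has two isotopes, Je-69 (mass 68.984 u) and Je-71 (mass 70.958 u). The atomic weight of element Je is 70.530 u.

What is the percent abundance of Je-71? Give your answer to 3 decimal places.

78.318%

Let x be the fractional abundance of Je-69; then Je-71 has abundance 1 − x.
68.984·x + 70.958·(1 − x) = 70.530
(68.984 − 70.958)·x = 70.530 − 70.958
x = -0.428 / -1.974 = 0.21682 → 21.682% Je-69, 78.318% Je-71.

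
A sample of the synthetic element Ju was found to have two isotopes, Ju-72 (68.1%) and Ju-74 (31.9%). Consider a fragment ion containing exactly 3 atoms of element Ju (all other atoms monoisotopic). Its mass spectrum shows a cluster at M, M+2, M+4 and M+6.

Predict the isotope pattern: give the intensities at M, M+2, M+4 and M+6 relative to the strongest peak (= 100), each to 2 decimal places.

Each Ju atom is independently Ju-72 (p = 0.681) or Ju-74 (q = 0.319); the cluster is the binomial expansion (p + q)^3.
P(M) = 0.681^3 = 0.315821
P(M+2) = 3 × 0.681^2 × 0.319^1 = 0.443819
P(M+4) = 3 × 0.681^1 × 0.319^2 = 0.207898
P(M+6) = 0.319^3 = 0.032462
The M+2 peak is largest (0.443819); scaling to 100 gives 71.16 : 100.00 : 46.84 : 7.31.

71.16 : 100.00 : 46.84 : 7.31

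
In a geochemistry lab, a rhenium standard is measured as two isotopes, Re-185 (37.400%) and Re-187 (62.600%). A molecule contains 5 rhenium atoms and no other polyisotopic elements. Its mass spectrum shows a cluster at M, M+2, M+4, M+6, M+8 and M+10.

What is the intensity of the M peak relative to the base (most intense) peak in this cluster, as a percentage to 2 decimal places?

2.13%

(0.37400 + 0.62600)^5 gives M 0.0073, M+2 0.0612, M+4 0.2050, M+6 0.3431, M+8 0.2872, M+10 0.0961; the largest is M+6.
P(M+6) = C(5,3) × 0.37400^2 × 0.62600^3 = 10 × 0.139876 × 0.24531438 = 0.343136 (base)
P(M) = C(5,0) × 0.37400^5 × 0.62600^0 = 1 × 0.00731742 × 1.0000 = 0.007317
Relative intensity = 0.007317 / 0.343136 × 100 = 2.13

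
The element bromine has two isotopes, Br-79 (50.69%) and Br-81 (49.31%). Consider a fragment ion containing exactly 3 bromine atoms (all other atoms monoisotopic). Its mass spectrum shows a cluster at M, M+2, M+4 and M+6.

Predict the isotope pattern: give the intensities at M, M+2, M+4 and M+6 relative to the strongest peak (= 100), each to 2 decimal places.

34.27 : 100.00 : 97.28 : 31.54

Expanding (0.5069 + 0.4931)^3:
P(M) = 0.5069^3 = 0.130247
P(M+2) = 3 × 0.5069^2 × 0.4931^1 = 0.380103
P(M+4) = 3 × 0.5069^1 × 0.4931^2 = 0.369755
P(M+6) = 0.4931^3 = 0.119896
The M+2 peak is largest (0.380103); scaling to 100 gives 34.27 : 100.00 : 97.28 : 31.54.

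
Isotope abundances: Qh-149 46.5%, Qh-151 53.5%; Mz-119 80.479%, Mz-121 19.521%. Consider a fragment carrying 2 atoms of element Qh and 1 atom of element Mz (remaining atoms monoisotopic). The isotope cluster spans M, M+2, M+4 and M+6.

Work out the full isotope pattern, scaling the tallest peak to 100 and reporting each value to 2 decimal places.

39.31 : 100.00 : 73.98 : 12.62

Element Qh pattern (n=2): 0.216225 : 0.49755 : 0.286225
Element Mz pattern (n=1): 0.80479 : 0.19521
Convolve the two distributions (both contribute in 2-u steps):
  M: 0.216225×0.80479 = 0.174016
  M+2: 0.216225×0.19521 + 0.49755×0.80479 = 0.442633
  M+4: 0.49755×0.19521 + 0.286225×0.80479 = 0.327478
  M+6: 0.286225×0.19521 = 0.055874
Scale to base peak (0.442633) = 100: 39.31 : 100.00 : 73.98 : 12.62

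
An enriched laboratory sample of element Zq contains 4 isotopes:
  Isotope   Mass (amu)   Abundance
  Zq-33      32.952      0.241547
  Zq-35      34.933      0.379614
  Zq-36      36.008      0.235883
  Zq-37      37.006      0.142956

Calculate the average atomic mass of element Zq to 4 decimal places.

Ar = Σ fᵢ·mᵢ = 0.241547 × 32.952 + 0.379614 × 34.933 + 0.235883 × 36.008 + 0.142956 × 37.006
= 7.95946 + 13.26106 + 8.49368 + 5.29023 = 35.00443 amu

35.0044 amu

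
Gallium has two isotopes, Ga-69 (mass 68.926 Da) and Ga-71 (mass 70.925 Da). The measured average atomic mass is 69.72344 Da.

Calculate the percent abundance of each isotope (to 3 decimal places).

Ga-69: 60.108%, Ga-71: 39.892%

Let x be the fractional abundance of Ga-69; then Ga-71 has abundance 1 − x.
68.926·x + 70.925·(1 − x) = 69.72344
(68.926 − 70.925)·x = 69.72344 − 70.925
x = -1.20156 / -1.999 = 0.60108 → 60.108% Ga-69, 39.892% Ga-71.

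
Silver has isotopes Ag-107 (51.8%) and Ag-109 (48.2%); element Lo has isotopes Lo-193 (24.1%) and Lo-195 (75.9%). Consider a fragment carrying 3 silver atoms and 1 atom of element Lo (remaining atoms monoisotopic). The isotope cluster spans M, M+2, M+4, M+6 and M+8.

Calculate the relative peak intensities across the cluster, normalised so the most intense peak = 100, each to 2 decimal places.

8.78 : 52.16 : 100.00 : 78.90 : 22.28

Silver pattern (n=3): 0.13899183 : 0.3879965 : 0.3610315 : 0.11198017
Element Lo pattern (n=1): 0.2410 : 0.7590
Convolve the two distributions (both contribute in 2-u steps):
  M: 0.13899183×0.2410 = 0.033497
  M+2: 0.13899183×0.7590 + 0.3879965×0.2410 = 0.199002
  M+4: 0.3879965×0.7590 + 0.3610315×0.2410 = 0.381498
  M+6: 0.3610315×0.7590 + 0.11198017×0.2410 = 0.301010
  M+8: 0.11198017×0.7590 = 0.084993
Scale to base peak (0.381498) = 100: 8.78 : 52.16 : 100.00 : 78.90 : 22.28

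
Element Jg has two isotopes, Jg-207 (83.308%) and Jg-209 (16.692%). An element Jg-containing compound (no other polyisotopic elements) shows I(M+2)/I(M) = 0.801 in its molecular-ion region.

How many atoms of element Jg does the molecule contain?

For n independent Jg atoms, I(M+2)/I(M) = n · (abundance Jg-209) / (abundance Jg-207) = n · 0.16692/0.83308.
n = 0.801 × 0.83308/0.16692 = 4.00 ≈ 4

4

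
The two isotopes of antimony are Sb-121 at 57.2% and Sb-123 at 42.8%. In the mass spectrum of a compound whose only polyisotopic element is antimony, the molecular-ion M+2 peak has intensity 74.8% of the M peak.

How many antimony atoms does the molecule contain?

For n independent Sb atoms, I(M+2)/I(M) = n · (abundance Sb-123) / (abundance Sb-121) = n · 0.428/0.572.
n = 0.748 × 0.572/0.428 = 1.00 ≈ 1

1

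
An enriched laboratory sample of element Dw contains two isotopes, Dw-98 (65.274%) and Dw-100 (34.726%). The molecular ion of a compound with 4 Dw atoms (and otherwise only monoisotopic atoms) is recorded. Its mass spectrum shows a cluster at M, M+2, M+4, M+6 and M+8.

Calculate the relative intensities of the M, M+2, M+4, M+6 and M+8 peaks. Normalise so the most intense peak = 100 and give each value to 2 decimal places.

46.99 : 100.00 : 79.80 : 28.30 : 3.76

The 4 Dw atoms are independent, so intensities follow the terms of (0.65274 + 0.34726)^4.
P(M) = 0.65274^4 = 0.181535
P(M+2) = 4 × 0.65274^3 × 0.34726^1 = 0.386310
P(M+4) = 6 × 0.65274^2 × 0.34726^2 = 0.308277
P(M+6) = 4 × 0.65274^1 × 0.34726^3 = 0.109336
P(M+8) = 0.34726^4 = 0.014542
The M+2 peak is largest (0.386310); scaling to 100 gives 46.99 : 100.00 : 79.80 : 28.30 : 3.76.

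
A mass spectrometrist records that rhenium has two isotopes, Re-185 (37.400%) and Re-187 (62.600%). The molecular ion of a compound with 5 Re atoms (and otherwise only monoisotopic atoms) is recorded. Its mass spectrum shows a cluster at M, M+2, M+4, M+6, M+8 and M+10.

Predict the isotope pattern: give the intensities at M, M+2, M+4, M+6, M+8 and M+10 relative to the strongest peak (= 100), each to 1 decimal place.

2.1 : 17.8 : 59.7 : 100.0 : 83.7 : 28.0

Each Re atom is independently Re-185 (p = 0.37400) or Re-187 (q = 0.62600); the cluster is the binomial expansion (p + q)^5.
P(M) = 0.37400^5 = 0.007317
P(M+2) = 5 × 0.37400^4 × 0.62600^1 = 0.061239
P(M+4) = 10 × 0.37400^3 × 0.62600^2 = 0.205005
P(M+6) = 10 × 0.37400^2 × 0.62600^3 = 0.343136
P(M+8) = 5 × 0.37400^1 × 0.62600^4 = 0.287170
P(M+10) = 0.62600^5 = 0.096133
The M+6 peak is largest (0.343136); scaling to 100 gives 2.1 : 17.8 : 59.7 : 100.0 : 83.7 : 28.0.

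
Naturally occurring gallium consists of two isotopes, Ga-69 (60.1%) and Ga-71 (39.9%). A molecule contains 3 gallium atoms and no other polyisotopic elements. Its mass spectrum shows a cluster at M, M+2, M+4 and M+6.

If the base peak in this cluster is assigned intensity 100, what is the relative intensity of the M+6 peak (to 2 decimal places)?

(0.601 + 0.399)^3 gives M 0.2171, M+2 0.4324, M+4 0.2870, M+6 0.0635; the largest is M+2.
P(M+2) = C(3,1) × 0.601^2 × 0.399^1 = 3 × 0.361201 × 0.3990 = 0.432358 (base)
P(M+6) = C(3,3) × 0.601^0 × 0.399^3 = 1 × 1.0000 × 0.0635212 = 0.063521
Relative intensity = 0.063521 / 0.432358 × 100 = 14.69

14.69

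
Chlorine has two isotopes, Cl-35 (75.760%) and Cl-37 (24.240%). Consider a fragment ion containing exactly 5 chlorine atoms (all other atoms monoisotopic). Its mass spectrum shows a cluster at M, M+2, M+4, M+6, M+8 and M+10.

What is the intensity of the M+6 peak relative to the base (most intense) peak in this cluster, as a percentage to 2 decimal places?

20.47%

(0.75760 + 0.24240)^5 gives M 0.2496, M+2 0.3993, M+4 0.2555, M+6 0.0817, M+8 0.0131, M+10 0.0008; the largest is M+2.
P(M+2) = C(5,1) × 0.75760^4 × 0.24240^1 = 5 × 0.32942751 × 0.2424 = 0.399266 (base)
P(M+6) = C(5,3) × 0.75760^2 × 0.24240^3 = 10 × 0.57395776 × 0.01424288 = 0.081748
Relative intensity = 0.081748 / 0.399266 × 100 = 20.47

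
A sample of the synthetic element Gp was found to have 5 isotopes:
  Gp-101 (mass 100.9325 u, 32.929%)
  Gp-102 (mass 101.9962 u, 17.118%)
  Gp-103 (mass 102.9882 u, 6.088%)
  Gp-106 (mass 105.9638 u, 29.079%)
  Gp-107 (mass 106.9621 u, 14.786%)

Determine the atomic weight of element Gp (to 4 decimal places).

103.5943 u

The abundance-weighted mean is 0.32929 × 100.9325 + 0.17118 × 101.9962 + 0.06088 × 102.9882 + 0.29079 × 105.9638 + 0.14786 × 106.9621
= 33.23606 + 17.45971 + 6.26992 + 30.81321 + 15.81542 = 103.59432 u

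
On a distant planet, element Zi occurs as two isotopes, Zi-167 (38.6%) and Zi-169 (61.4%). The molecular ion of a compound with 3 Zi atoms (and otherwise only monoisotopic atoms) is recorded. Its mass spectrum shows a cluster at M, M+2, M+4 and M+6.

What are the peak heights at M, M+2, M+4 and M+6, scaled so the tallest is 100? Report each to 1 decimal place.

13.2 : 62.9 : 100.0 : 53.0

Expanding (0.386 + 0.614)^3:
P(M) = 0.386^3 = 0.057512
P(M+2) = 3 × 0.386^2 × 0.614^1 = 0.274451
P(M+4) = 3 × 0.386^1 × 0.614^2 = 0.436561
P(M+6) = 0.614^3 = 0.231476
The M+4 peak is largest (0.436561); scaling to 100 gives 13.2 : 62.9 : 100.0 : 53.0.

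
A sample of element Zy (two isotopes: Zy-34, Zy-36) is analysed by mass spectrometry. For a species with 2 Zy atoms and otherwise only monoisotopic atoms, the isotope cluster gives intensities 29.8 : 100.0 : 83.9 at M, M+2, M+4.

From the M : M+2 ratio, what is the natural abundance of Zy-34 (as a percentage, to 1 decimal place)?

If p is the fraction of Zy that is Zy-34, then I(M+2)/I(M) = [C(2,1)·p^1·(1−p)] / p^2 = 2·(1−p)/p = 100.0/29.8 = 3.3557
(1−p)/p = 3.3557/2 = 1.6779  ⇒  p = 1/(1 + 1.6779) = 0.3734
Zy-34: 37.3%, Zy-36: 62.7%.

37.3%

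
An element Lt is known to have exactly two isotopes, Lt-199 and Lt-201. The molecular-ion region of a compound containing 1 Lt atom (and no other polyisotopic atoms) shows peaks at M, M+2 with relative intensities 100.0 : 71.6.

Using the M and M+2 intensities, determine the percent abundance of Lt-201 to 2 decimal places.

41.72%

Write p for the Lt-199 fraction. I(M+2)/I(M) = [C(1,1)·p^0·(1−p)] / p^1 = 1·(1−p)/p = 71.6/100.0 = 0.7160
(1−p)/p = 0.7160/1 = 0.7160  ⇒  p = 1/(1 + 0.7160) = 0.5828
Lt-199: 58.28%, Lt-201: 41.72%.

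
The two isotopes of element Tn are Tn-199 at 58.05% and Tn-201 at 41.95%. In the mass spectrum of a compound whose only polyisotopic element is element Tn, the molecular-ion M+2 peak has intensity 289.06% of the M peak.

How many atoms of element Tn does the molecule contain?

For n independent Tn atoms, I(M+2)/I(M) = n · (abundance Tn-201) / (abundance Tn-199) = n · 0.4195/0.5805.
n = 2.8906 × 0.5805/0.4195 = 4.00 ≈ 4

4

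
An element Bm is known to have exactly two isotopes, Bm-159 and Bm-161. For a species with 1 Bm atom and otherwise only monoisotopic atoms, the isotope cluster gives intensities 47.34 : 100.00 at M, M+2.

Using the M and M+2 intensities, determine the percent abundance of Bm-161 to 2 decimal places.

67.87%

Write p for the Bm-159 fraction. I(M+2)/I(M) = [C(1,1)·p^0·(1−p)] / p^1 = 1·(1−p)/p = 100.00/47.34 = 2.1124
(1−p)/p = 2.1124/1 = 2.1124  ⇒  p = 1/(1 + 2.1124) = 0.3213
Bm-159: 32.13%, Bm-161: 67.87%.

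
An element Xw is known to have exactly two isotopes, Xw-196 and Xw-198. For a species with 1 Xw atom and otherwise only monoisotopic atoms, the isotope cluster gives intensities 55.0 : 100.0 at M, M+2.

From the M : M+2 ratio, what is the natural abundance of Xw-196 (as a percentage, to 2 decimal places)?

Write p for the Xw-196 fraction. I(M+2)/I(M) = [C(1,1)·p^0·(1−p)] / p^1 = 1·(1−p)/p = 100.0/55.0 = 1.8182
(1−p)/p = 1.8182/1 = 1.8182  ⇒  p = 1/(1 + 1.8182) = 0.3548
Xw-196: 35.48%, Xw-198: 64.52%.

35.48%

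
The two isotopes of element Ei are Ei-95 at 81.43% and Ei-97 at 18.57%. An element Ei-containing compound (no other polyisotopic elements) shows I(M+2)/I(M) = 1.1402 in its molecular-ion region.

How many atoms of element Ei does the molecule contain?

The M+2/M ratio from n Ei atoms is n · q/p = n · 0.1857/0.8143.
n = 1.1402 × 0.8143/0.1857 = 5.00 ≈ 5

5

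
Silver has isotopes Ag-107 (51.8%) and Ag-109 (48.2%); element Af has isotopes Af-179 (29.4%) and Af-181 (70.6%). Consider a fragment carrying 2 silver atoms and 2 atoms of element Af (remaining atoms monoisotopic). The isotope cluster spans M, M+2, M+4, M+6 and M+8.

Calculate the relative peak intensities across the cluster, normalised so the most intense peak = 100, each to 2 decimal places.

Silver pattern (n=2): 0.268324 : 0.499352 : 0.232324
Element Af pattern (n=2): 0.086436 : 0.415128 : 0.498436
Convolve the two distributions (both contribute in 2-u steps):
  M: 0.268324×0.086436 = 0.023193
  M+2: 0.268324×0.415128 + 0.499352×0.086436 = 0.154551
  M+4: 0.268324×0.498436 + 0.499352×0.415128 + 0.232324×0.086436 = 0.361118
  M+6: 0.499352×0.498436 + 0.232324×0.415128 = 0.345339
  M+8: 0.232324×0.498436 = 0.115799
Scale to base peak (0.361118) = 100: 6.42 : 42.80 : 100.00 : 95.63 : 32.07

6.42 : 42.80 : 100.00 : 95.63 : 32.07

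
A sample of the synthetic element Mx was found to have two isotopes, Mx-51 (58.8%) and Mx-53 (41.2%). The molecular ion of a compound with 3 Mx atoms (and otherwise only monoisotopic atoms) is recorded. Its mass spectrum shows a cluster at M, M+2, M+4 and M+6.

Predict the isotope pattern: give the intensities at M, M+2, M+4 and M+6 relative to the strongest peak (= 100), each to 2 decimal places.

Each Mx atom is independently Mx-51 (p = 0.588) or Mx-53 (q = 0.412); the cluster is the binomial expansion (p + q)^3.
P(M) = 0.588^3 = 0.203297
P(M+2) = 3 × 0.588^2 × 0.412^1 = 0.427340
P(M+4) = 3 × 0.588^1 × 0.412^2 = 0.299428
P(M+6) = 0.412^3 = 0.069935
The M+2 peak is largest (0.427340); scaling to 100 gives 47.57 : 100.00 : 70.07 : 16.37.

47.57 : 100.00 : 70.07 : 16.37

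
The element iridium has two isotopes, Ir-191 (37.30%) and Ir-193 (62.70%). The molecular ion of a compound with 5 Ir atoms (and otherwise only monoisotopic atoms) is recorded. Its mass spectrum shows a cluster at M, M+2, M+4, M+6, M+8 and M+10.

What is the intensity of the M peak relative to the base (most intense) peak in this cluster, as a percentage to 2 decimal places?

Term probabilities: M 0.0072, M+2 0.0607, M+4 0.2040, M+6 0.3429, M+8 0.2882, M+10 0.0969. Base peak = M+6.
P(M+6) = C(5,3) × 0.3730^2 × 0.6270^3 = 10 × 0.139129 × 0.24649188 = 0.342942 (base)
P(M) = C(5,0) × 0.3730^5 × 0.6270^0 = 1 × 0.00722012 × 1.0000 = 0.007220
Relative intensity = 0.007220 / 0.342942 × 100 = 2.11

2.11%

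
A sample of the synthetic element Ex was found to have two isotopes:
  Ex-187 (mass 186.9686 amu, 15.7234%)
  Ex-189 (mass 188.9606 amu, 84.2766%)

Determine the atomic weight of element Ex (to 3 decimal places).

Average mass = Σ (abundance × isotope mass) = 0.157234 × 186.9686 + 0.842766 × 188.9606
= 29.39782 + 159.24957 = 188.64739 amu

188.647 amu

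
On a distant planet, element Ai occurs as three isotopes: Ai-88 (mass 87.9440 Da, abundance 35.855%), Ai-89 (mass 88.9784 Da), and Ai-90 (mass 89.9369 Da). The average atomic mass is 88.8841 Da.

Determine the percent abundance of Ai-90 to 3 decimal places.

Let x and y be the fractions of Ai-89 and Ai-90. Then x + y = 1 − 0.35855 = 0.64145 and 88.9784x + 89.9369y = 88.8841 − 0.35855×87.9440 = 57.3517788.
Substituting: 88.9784x + 89.9369(0.64145 − x) = 57.3517788
(88.9784 − 89.9369)x = -0.338245705  ⇒  x = 0.35289, y = 0.28856
Ai-89: 35.289%, Ai-90: 28.856%.

28.856%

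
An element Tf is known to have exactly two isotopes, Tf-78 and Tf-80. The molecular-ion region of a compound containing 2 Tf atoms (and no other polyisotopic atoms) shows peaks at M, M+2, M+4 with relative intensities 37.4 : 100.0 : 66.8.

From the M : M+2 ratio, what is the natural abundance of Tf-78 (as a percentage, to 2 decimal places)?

42.79%

Write p for the Tf-78 fraction. I(M+2)/I(M) = [C(2,1)·p^1·(1−p)] / p^2 = 2·(1−p)/p = 100.0/37.4 = 2.6738
(1−p)/p = 2.6738/2 = 1.3369  ⇒  p = 1/(1 + 1.3369) = 0.4279
Tf-78: 42.79%, Tf-80: 57.21%.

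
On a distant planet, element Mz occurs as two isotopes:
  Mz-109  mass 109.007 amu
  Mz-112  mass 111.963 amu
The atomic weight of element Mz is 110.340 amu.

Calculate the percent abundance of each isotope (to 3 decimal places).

Mz-109: 54.905%, Mz-112: 45.095%

Let x be the fractional abundance of Mz-109; then Mz-112 has abundance 1 − x.
109.007·x + 111.963·(1 − x) = 110.340
(109.007 − 111.963)·x = 110.340 − 111.963
x = -1.623 / -2.956 = 0.54905 → 54.905% Mz-109, 45.095% Mz-112.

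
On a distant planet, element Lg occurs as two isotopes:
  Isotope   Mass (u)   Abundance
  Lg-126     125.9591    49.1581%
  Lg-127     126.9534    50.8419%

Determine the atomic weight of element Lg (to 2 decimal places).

Ar = Σ fᵢ·mᵢ = 0.491581 × 125.9591 + 0.508419 × 126.9534
= 61.91910 + 64.54552 = 126.46462 u

126.46 u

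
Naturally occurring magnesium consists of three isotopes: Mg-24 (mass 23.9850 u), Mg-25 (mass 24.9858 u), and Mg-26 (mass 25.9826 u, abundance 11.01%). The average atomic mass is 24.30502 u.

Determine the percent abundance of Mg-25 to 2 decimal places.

The remaining 88.99% is split between Mg-24 (fraction x) and Mg-25 (fraction 0.8899 − x).
Substituting: 23.9850x + 24.9858(0.8899 − x) = 21.44433574
(23.9850 − 24.9858)x = -0.79052768  ⇒  x = 0.78990, y = 0.10000
Mg-24: 78.99%, Mg-25: 10.00%.

10.00%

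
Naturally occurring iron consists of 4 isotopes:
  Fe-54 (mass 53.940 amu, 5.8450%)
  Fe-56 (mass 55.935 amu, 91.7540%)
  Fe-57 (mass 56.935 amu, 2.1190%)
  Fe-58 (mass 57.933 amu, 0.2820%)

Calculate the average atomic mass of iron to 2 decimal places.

Weight each isotope mass by its fractional abundance: 0.058450 × 53.940 + 0.917540 × 55.935 + 0.021190 × 56.935 + 0.002820 × 57.933
= 3.1528 + 51.3226 + 1.2065 + 0.1634 = 55.8453 amu

55.85 amu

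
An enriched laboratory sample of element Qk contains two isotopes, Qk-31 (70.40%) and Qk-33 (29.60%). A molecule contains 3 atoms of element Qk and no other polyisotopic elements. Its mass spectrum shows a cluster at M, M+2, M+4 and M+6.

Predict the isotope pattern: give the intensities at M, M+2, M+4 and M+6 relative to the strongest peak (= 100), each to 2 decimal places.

79.28 : 100.00 : 42.05 : 5.89

Expanding (0.7040 + 0.2960)^3:
P(M) = 0.7040^3 = 0.348914
P(M+2) = 3 × 0.7040^2 × 0.2960^1 = 0.440107
P(M+4) = 3 × 0.7040^1 × 0.2960^2 = 0.185045
P(M+6) = 0.2960^3 = 0.025934
The M+2 peak is largest (0.440107); scaling to 100 gives 79.28 : 100.00 : 42.05 : 5.89.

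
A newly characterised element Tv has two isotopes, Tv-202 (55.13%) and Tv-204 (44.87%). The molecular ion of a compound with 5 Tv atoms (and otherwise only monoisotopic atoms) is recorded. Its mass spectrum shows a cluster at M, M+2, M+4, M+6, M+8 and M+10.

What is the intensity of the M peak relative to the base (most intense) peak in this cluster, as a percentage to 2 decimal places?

15.10%

(0.5513 + 0.4487)^5 gives M 0.0509, M+2 0.2072, M+4 0.3373, M+6 0.2746, M+8 0.1117, M+10 0.0182; the largest is M+4.
P(M+4) = C(5,2) × 0.5513^3 × 0.4487^2 = 10 × 0.16755754 × 0.20133169 = 0.337346 (base)
P(M) = C(5,0) × 0.5513^5 × 0.4487^0 = 1 × 0.05092605 × 1.0000 = 0.050926
Relative intensity = 0.050926 / 0.337346 × 100 = 15.10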